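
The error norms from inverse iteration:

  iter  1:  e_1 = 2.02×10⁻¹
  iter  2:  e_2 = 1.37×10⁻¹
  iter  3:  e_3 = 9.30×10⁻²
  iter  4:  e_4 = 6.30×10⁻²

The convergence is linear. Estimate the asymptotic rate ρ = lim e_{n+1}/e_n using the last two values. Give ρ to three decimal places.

ρ ≈ e_4/e_3 = 6.30×10⁻²/9.30×10⁻² = 0.67742

0.677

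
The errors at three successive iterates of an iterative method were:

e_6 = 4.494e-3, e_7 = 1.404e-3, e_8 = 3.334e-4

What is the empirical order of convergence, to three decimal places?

1.236

p ≈ ln(e_8/e_7) / ln(e_7/e_6)
  = ln(3.334e-4/1.404e-3) / ln(1.404e-3/4.494e-3)
  = ln(0.237464) / ln(0.312417)
  = -1.437739 / -1.163416 ≈ 1.235791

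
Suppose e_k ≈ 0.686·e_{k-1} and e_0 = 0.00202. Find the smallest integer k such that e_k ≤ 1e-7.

After k steps, e_k ≈ 0.00202·0.686^k.
Need 0.686^k ≤ 1e-7/0.00202 = 4.9505e-05.
k ≥ ln(4.9505e-05)/ln(0.686) = -9.9134/-0.37688 = 26.304.
Smallest integer k = 27.

27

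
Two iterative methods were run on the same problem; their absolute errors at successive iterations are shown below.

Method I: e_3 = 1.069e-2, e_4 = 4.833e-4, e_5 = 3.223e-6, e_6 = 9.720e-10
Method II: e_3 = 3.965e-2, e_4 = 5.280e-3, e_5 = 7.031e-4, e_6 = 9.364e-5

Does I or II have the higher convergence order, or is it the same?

Method I: p ≈ ln(9.720e-10/3.223e-6)/ln(3.223e-6/4.833e-4) ≈ 1.62.
Method II: p ≈ ln(9.364e-5/7.031e-4)/ln(7.031e-4/5.280e-3) ≈ 1.00.
Method I has the higher order (≈1.6 vs ≈1.0).

I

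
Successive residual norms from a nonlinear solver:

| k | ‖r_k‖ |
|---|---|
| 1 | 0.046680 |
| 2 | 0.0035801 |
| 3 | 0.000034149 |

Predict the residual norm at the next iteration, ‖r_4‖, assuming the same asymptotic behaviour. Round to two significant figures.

First estimate the order: p ≈ ln(‖r_3‖/‖r_2‖) / ln(‖r_2‖/‖r_1‖) = ln(0.000034149/0.0035801)/ln(0.0035801/0.046680) = ln(0.00953856)/ln(0.0766945) ≈ 1.8117.
Then ‖r_4‖ ≈ ‖r_3‖·(‖r_3‖/‖r_2‖)^p = 0.000034149·(0.00953856)^1.8117 = 0.000034149·0.000218489 ≈ 7.461e-09.

7.5e-9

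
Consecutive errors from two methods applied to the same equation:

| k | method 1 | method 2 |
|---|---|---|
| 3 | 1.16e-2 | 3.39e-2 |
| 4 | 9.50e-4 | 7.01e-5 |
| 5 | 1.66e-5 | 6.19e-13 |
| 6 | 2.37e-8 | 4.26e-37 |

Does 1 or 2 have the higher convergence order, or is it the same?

Method 1: p ≈ ln(2.37e-8/1.66e-5)/ln(1.66e-5/9.50e-4) ≈ 1.62.
Method 2: p ≈ ln(4.26e-37/6.19e-13)/ln(6.19e-13/7.01e-5) ≈ 3.00.
Method 2 has the higher order (≈3.0 vs ≈1.6).

2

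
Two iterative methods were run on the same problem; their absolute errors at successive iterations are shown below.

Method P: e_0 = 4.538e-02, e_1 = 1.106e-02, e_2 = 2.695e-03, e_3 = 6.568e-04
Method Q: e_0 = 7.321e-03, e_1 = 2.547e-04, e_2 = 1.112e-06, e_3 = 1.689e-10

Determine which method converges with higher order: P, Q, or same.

Method P: p ≈ ln(6.568e-04/2.695e-03)/ln(2.695e-03/1.106e-02) ≈ 1.00.
Method Q: p ≈ ln(1.689e-10/1.112e-06)/ln(1.112e-06/2.547e-04) ≈ 1.62.
Method Q has the higher order (≈1.6 vs ≈1.0).

Q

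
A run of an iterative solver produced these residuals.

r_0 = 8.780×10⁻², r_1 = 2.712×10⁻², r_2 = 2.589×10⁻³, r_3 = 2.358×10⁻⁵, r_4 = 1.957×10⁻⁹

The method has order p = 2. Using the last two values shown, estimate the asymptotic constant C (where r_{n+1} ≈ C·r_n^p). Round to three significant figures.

3.52

C ≈ r_4 / r_3^2
  = 1.957×10⁻⁹ / (2.358×10⁻⁵)^2
  = 1.957×10⁻⁹ / 5.56016e-10 ≈ 3.5197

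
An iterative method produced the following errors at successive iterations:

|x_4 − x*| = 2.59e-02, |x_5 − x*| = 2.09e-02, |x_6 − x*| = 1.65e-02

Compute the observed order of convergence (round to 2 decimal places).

1.10

p ≈ ln(|x_6 − x*|/|x_5 − x*|) / ln(|x_5 − x*|/|x_4 − x*|)
  = ln(1.65e-02/2.09e-02) / ln(2.09e-02/2.59e-02)
  = ln(0.789474) / ln(0.80695)
  = -0.23639 / -0.21449 ≈ 1.10210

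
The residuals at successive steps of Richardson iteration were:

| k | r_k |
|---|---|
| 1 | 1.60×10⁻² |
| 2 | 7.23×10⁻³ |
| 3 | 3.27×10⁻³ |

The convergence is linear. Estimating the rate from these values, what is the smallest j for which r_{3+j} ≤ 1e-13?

31

Rate ρ ≈ r_3/r_2 = 3.27×10⁻³/7.23×10⁻³ = 0.4523.
After j more steps, r_{3+j} ≈ 3.27×10⁻³·ρ^j; need ρ^j ≤ 1e-13/3.27×10⁻³ = 3.0581e-11.
j ≥ ln(3.0581e-11)/ln(0.4523) = -24.2106/-0.79341 = 30.515.
So 31 more iterations are needed.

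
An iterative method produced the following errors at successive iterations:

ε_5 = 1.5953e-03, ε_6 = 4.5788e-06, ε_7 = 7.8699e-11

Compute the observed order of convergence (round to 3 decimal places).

p ≈ ln(ε_7/ε_6) / ln(ε_6/ε_5)
  = ln(7.8699e-11/4.5788e-06) / ln(4.5788e-06/1.5953e-03)
  = ln(1.71877e-05) / ln(0.00287018)
  = -10.971317 / -5.853381 ≈ 1.874356

1.874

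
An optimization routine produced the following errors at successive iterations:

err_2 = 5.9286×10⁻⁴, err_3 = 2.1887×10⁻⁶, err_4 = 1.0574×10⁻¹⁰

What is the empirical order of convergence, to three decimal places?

p ≈ ln(err_4/err_3) / ln(err_3/err_2)
  = ln(1.0574×10⁻¹⁰/2.1887×10⁻⁶) / ln(2.1887×10⁻⁶/5.9286×10⁻⁴)
  = ln(4.83118e-05) / ln(0.00369177)
  = -9.937835 / -5.601649 ≈ 1.774091

1.774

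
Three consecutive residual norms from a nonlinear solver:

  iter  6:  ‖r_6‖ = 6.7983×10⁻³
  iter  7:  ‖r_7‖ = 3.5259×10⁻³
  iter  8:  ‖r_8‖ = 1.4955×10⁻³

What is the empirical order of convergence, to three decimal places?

1.306

p ≈ ln(‖r_8‖/‖r_7‖) / ln(‖r_7‖/‖r_6‖)
  = ln(1.4955×10⁻³/3.5259×10⁻³) / ln(3.5259×10⁻³/6.7983×10⁻³)
  = ln(0.424147) / ln(0.518644)
  = -0.857675 / -0.656538 ≈ 1.306360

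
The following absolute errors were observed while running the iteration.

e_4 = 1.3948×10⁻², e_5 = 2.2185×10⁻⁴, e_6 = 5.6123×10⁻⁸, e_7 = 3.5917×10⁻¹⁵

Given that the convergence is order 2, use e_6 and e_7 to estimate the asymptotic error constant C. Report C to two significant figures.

C ≈ e_7 / e_6^2
  = 3.5917×10⁻¹⁵ / (5.6123×10⁻⁸)^2
  = 3.5917×10⁻¹⁵ / 3.14979e-15 ≈ 1.1403

1.1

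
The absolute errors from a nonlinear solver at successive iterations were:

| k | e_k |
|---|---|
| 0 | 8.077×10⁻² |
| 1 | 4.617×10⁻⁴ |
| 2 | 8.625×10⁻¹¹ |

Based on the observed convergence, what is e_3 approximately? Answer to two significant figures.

First estimate the order: p ≈ ln(e_2/e_1) / ln(e_1/e_0) = ln(8.625×10⁻¹¹/4.617×10⁻⁴)/ln(4.617×10⁻⁴/8.077×10⁻²) = ln(1.8681e-07)/ln(0.00571623) ≈ 3.0000.
Then e_3 ≈ e_2·(e_2/e_1)^p = 8.625×10⁻¹¹·(1.8681e-07)^3.0000 = 8.625×10⁻¹¹·6.51929e-21 ≈ 5.623e-31.

5.6e-31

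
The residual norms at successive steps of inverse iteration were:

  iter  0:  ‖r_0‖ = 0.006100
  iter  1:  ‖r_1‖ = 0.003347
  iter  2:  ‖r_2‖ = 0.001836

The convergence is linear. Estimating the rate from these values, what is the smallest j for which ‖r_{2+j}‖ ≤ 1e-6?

13

Rate ρ ≈ ‖r_2‖/‖r_1‖ = 0.001836/0.003347 = 0.5486.
After j more steps, ‖r_{2+j}‖ ≈ 0.001836·ρ^j; need ρ^j ≤ 1e-6/0.001836 = 0.000544662.
j ≥ ln(0.000544662)/ln(0.5486) = -7.5153/-0.60039 = 12.517.
So 13 more iterations are needed.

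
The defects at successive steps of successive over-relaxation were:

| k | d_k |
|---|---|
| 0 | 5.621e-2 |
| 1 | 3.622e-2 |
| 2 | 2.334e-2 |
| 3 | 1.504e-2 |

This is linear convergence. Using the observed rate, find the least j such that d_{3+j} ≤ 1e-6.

22

Rate ρ ≈ d_3/d_2 = 1.504e-2/2.334e-2 = 0.6444.
After j more steps, d_{3+j} ≈ 1.504e-2·ρ^j; need ρ^j ≤ 1e-6/1.504e-2 = 6.64894e-05.
j ≥ ln(6.64894e-05)/ln(0.6444) = -9.6185/-0.43944 = 21.888.
So 22 more iterations are needed.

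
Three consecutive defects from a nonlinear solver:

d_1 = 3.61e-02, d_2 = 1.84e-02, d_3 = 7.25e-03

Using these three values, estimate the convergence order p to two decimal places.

p ≈ ln(d_3/d_2) / ln(d_2/d_1)
  = ln(7.25e-03/1.84e-02) / ln(1.84e-02/3.61e-02)
  = ln(0.394022) / ln(0.509695)
  = -0.93135 / -0.67394 ≈ 1.38195

1.38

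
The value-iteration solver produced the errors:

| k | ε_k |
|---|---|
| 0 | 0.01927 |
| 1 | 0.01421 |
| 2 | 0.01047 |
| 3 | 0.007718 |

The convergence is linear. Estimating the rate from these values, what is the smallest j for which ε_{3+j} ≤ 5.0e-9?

47

Rate ρ ≈ ε_3/ε_2 = 0.007718/0.01047 = 0.7372.
After j more steps, ε_{3+j} ≈ 0.007718·ρ^j; need ρ^j ≤ 5.0e-9/0.007718 = 6.47836e-07.
j ≥ ln(6.47836e-07)/ln(0.7372) = -14.2496/-0.30490 = 46.735.
So 47 more iterations are needed.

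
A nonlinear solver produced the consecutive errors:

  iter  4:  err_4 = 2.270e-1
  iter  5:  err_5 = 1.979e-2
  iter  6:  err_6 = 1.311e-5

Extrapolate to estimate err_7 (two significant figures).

First estimate the order: p ≈ ln(err_6/err_5) / ln(err_5/err_4) = ln(1.311e-5/1.979e-2)/ln(1.979e-2/2.270e-1) = ln(0.000662456)/ln(0.0871806) ≈ 3.0001.
Then err_7 ≈ err_6·(err_6/err_5)^p = 1.311e-5·(0.000662456)^3.0001 = 1.311e-5·2.90505e-10 ≈ 3.809e-15.

3.8e-15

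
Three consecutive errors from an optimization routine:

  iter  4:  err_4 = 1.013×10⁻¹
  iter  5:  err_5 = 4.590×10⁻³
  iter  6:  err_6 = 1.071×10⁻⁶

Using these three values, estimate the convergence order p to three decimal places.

2.703

p ≈ ln(err_6/err_5) / ln(err_5/err_4)
  = ln(1.071×10⁻⁶/4.590×10⁻³) / ln(4.590×10⁻³/1.013×10⁻¹)
  = ln(0.000233333) / ln(0.045311)
  = -8.363044 / -3.094205 ≈ 2.702809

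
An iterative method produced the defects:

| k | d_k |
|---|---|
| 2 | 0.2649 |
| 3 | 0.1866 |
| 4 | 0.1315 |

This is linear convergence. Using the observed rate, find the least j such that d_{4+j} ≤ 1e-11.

Rate ρ ≈ d_4/d_3 = 0.1315/0.1866 = 0.7047.
After j more steps, d_{4+j} ≈ 0.1315·ρ^j; need ρ^j ≤ 1e-11/0.1315 = 7.60456e-11.
j ≥ ln(7.60456e-11)/ln(0.7047) = -23.2997/-0.34998 = 66.574.
So 67 more iterations are needed.

67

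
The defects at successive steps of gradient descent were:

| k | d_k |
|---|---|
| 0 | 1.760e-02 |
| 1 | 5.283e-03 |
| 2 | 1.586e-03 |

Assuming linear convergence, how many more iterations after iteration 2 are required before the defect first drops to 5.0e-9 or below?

11

Rate ρ ≈ d_2/d_1 = 1.586e-03/5.283e-03 = 0.3002.
After j more steps, d_{2+j} ≈ 1.586e-03·ρ^j; need ρ^j ≤ 5.0e-9/1.586e-03 = 3.15259e-06.
j ≥ ln(3.15259e-06)/ln(0.3002) = -12.6673/-1.20331 = 10.527.
So 11 more iterations are needed.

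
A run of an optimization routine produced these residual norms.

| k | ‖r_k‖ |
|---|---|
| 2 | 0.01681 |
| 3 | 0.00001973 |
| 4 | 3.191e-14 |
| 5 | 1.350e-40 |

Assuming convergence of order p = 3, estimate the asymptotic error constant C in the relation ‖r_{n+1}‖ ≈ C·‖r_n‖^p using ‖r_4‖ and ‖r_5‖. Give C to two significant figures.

C ≈ ‖r_5‖ / ‖r_4‖^3
  = 1.350e-40 / (3.191e-14)^3
  = 1.350e-40 / 3.24923e-41 ≈ 4.1548

4.2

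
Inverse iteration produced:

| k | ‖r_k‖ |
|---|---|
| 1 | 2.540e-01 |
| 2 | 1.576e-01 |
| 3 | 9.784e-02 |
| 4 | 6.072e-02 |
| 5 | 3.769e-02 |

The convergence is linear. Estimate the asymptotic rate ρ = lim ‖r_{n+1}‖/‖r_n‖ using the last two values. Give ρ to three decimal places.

0.621

ρ ≈ ‖r_5‖/‖r_4‖ = 3.769e-02/6.072e-02 = 0.62072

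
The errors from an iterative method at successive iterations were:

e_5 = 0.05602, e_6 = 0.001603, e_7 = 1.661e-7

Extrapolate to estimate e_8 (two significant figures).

8.6e-18

First estimate the order: p ≈ ln(e_7/e_6) / ln(e_6/e_5) = ln(1.661e-7/0.001603)/ln(0.001603/0.05602) = ln(0.000103618)/ln(0.0286148) ≈ 2.5817.
Then e_8 ≈ e_7·(e_7/e_6)^p = 1.661e-7·(0.000103618)^2.5817 = 1.661e-7·5.16475e-11 ≈ 8.579e-18.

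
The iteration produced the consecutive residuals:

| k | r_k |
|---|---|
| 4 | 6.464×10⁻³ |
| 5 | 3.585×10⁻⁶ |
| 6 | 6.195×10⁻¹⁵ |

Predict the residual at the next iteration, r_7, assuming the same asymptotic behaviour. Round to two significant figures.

1.6e-38

First estimate the order: p ≈ ln(r_6/r_5) / ln(r_5/r_4) = ln(6.195×10⁻¹⁵/3.585×10⁻⁶)/ln(3.585×10⁻⁶/6.464×10⁻³) = ln(1.72803e-09)/ln(0.00055461) ≈ 2.6912.
Then r_7 ≈ r_6·(r_6/r_5)^p = 6.195×10⁻¹⁵·(1.72803e-09)^2.6912 = 6.195×10⁻¹⁵·2.62119e-24 ≈ 1.624e-38.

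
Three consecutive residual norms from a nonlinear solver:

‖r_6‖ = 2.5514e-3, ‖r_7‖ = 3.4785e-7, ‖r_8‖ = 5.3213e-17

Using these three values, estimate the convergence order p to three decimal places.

p ≈ ln(‖r_8‖/‖r_7‖) / ln(‖r_7‖/‖r_6‖)
  = ln(5.3213e-17/3.4785e-7) / ln(3.4785e-7/2.5514e-3)
  = ln(1.52977e-10) / ln(0.000136337)
  = -22.600734 / -8.900381 ≈ 2.539300

2.539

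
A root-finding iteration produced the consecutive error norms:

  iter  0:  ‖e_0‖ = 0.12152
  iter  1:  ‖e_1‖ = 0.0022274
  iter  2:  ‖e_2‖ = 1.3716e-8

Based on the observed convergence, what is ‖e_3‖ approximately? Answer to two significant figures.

First estimate the order: p ≈ ln(‖e_2‖/‖e_1‖) / ln(‖e_1‖/‖e_0‖) = ln(1.3716e-8/0.0022274)/ln(0.0022274/0.12152) = ln(6.15785e-06)/ln(0.0183295) ≈ 3.0000.
Then ‖e_3‖ ≈ ‖e_2‖·(‖e_2‖/‖e_1‖)^p = 1.3716e-8·(6.15785e-06)^3.0000 = 1.3716e-8·2.335e-16 ≈ 3.203e-24.

3.2e-24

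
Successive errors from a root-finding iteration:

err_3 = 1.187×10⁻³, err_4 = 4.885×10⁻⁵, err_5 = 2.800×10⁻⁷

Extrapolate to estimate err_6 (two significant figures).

6.6e-11

First estimate the order: p ≈ ln(err_5/err_4) / ln(err_4/err_3) = ln(2.800×10⁻⁷/4.885×10⁻⁵)/ln(4.885×10⁻⁵/1.187×10⁻³) = ln(0.00573183)/ln(0.0411542) ≈ 1.6179.
Then err_6 ≈ err_5·(err_5/err_4)^p = 2.800×10⁻⁷·(0.00573183)^1.6179 = 2.800×10⁻⁷·0.000236125 ≈ 6.612e-11.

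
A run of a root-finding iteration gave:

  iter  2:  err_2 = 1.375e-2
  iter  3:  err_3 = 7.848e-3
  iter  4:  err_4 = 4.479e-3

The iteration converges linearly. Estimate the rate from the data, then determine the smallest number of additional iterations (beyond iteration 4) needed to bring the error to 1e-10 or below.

32

Rate ρ ≈ err_4/err_3 = 4.479e-3/7.848e-3 = 0.5707.
After j more steps, err_{4+j} ≈ 4.479e-3·ρ^j; need ρ^j ≤ 1e-10/4.479e-3 = 2.23264e-08.
j ≥ ln(2.23264e-08)/ln(0.5707) = -17.6175/-0.56089 = 31.410.
So 32 more iterations are needed.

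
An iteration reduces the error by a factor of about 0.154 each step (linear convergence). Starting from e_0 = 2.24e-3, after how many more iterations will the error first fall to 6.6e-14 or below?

13

After k steps, e_k ≈ 2.24e-3·0.154^k.
Need 0.154^k ≤ 6.6e-14/2.24e-3 = 2.94643e-11.
k ≥ ln(2.94643e-11)/ln(0.154) = -24.2478/-1.87080 = 12.961.
Smallest integer k = 13.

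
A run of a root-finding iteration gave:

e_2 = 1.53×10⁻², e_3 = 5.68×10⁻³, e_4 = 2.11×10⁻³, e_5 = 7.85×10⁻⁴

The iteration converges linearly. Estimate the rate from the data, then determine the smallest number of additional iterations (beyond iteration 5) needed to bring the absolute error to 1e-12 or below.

Rate ρ ≈ e_5/e_4 = 7.85×10⁻⁴/2.11×10⁻³ = 0.3720.
After j more steps, e_{5+j} ≈ 7.85×10⁻⁴·ρ^j; need ρ^j ≤ 1e-12/7.85×10⁻⁴ = 1.27389e-09.
j ≥ ln(1.27389e-09)/ln(0.3720) = -20.4812/-0.98886 = 20.712.
So 21 more iterations are needed.

21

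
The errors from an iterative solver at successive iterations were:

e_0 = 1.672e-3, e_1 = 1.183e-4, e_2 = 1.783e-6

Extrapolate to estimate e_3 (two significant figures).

2.3e-9

First estimate the order: p ≈ ln(e_2/e_1) / ln(e_1/e_0) = ln(1.783e-6/1.183e-4)/ln(1.183e-4/1.672e-3) = ln(0.0150719)/ln(0.0707536) ≈ 1.5839.
Then e_3 ≈ e_2·(e_2/e_1)^p = 1.783e-6·(0.0150719)^1.5839 = 1.783e-6·0.00130137 ≈ 2.32e-09.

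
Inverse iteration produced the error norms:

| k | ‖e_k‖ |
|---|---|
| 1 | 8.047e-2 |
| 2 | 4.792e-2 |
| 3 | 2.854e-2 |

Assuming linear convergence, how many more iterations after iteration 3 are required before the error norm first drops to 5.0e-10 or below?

35

Rate ρ ≈ ‖e_3‖/‖e_2‖ = 2.854e-2/4.792e-2 = 0.5956.
After j more steps, ‖e_{3+j}‖ ≈ 2.854e-2·ρ^j; need ρ^j ≤ 5.0e-10/2.854e-2 = 1.75193e-08.
j ≥ ln(1.75193e-08)/ln(0.5956) = -17.8600/-0.51819 = 34.466.
So 35 more iterations are needed.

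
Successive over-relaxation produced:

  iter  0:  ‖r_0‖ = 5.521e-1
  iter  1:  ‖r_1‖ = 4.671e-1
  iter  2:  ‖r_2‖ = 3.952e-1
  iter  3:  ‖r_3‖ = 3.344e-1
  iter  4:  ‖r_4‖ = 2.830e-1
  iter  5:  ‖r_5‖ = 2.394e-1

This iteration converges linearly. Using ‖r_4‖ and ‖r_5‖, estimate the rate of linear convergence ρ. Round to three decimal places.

0.846

ρ ≈ ‖r_5‖/‖r_4‖ = 2.394e-1/2.830e-1 = 0.84594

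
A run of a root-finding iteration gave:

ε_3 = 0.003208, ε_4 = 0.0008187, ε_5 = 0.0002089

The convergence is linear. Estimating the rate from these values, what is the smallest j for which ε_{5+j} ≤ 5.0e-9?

8

Rate ρ ≈ ε_5/ε_4 = 0.0002089/0.0008187 = 0.2552.
After j more steps, ε_{5+j} ≈ 0.0002089·ρ^j; need ρ^j ≤ 5.0e-9/0.0002089 = 2.39349e-05.
j ≥ ln(2.39349e-05)/ln(0.2552) = -10.6402/-1.36571 = 7.791.
So 8 more iterations are needed.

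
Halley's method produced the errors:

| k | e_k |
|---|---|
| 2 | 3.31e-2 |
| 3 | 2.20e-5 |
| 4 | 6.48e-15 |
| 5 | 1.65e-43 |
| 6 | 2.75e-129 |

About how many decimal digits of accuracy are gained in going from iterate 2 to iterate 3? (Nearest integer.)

Digits gained ≈ log₁₀(e_2/e_3) = log₁₀(3.31e-2/2.20e-5) = log₁₀(1504.55) ≈ 3.177.

3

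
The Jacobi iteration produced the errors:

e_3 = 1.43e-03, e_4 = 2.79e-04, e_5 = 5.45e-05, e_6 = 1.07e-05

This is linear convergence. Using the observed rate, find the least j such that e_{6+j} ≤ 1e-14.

13

Rate ρ ≈ e_6/e_5 = 1.07e-05/5.45e-05 = 0.1963.
After j more steps, e_{6+j} ≈ 1.07e-05·ρ^j; need ρ^j ≤ 1e-14/1.07e-05 = 9.34579e-10.
j ≥ ln(9.34579e-10)/ln(0.1963) = -20.7909/-1.62811 = 12.770.
So 13 more iterations are needed.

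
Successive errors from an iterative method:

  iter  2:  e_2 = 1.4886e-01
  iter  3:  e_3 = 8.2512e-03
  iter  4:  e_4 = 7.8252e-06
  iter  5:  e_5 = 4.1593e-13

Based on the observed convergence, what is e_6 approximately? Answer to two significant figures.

First estimate the order: p ≈ ln(e_5/e_4) / ln(e_4/e_3) = ln(4.1593e-13/7.8252e-06)/ln(7.8252e-06/8.2512e-03) = ln(5.31526e-08)/ln(0.000948371) ≈ 2.4064.
Then e_6 ≈ e_5·(e_5/e_4)^p = 4.1593e-13·(5.31526e-08)^2.4064 = 4.1593e-13·3.12394e-18 ≈ 1.299e-30.

1.3e-30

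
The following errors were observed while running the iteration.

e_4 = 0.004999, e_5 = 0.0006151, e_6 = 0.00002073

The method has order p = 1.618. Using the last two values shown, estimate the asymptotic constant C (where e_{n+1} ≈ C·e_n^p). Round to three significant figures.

3.25

C ≈ e_6 / e_5^1.618
  = 0.00002073 / (0.0006151)^1.618
  = 0.00002073 / 6.3755e-06 ≈ 3.2515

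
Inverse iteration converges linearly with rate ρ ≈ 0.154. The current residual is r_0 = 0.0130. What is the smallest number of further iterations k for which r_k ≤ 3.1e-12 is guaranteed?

After k steps, r_k ≈ 0.0130·0.154^k.
Need 0.154^k ≤ 3.1e-12/0.0130 = 2.38462e-10.
k ≥ ln(2.38462e-10)/ln(0.154) = -22.1568/-1.87080 = 11.843.
Smallest integer k = 12.

12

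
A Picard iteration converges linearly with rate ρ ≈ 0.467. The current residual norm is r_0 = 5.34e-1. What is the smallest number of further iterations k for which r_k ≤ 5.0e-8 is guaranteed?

22

After k steps, r_k ≈ 5.34e-1·0.467^k.
Need 0.467^k ≤ 5.0e-8/5.34e-1 = 9.3633e-08.
k ≥ ln(9.3633e-08)/ln(0.467) = -16.1839/-0.76143 = 21.255.
Smallest integer k = 22.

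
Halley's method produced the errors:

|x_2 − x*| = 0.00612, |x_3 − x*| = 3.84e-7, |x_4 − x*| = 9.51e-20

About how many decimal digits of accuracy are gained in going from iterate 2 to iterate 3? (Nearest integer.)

Digits gained ≈ log₁₀(|x_2 − x*|/|x_3 − x*|) = log₁₀(0.00612/3.84e-7) = log₁₀(15937.5) ≈ 4.202.

4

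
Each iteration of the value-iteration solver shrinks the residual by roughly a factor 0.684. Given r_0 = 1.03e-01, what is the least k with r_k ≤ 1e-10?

55

After k steps, r_k ≈ 1.03e-01·0.684^k.
Need 0.684^k ≤ 1e-10/1.03e-01 = 9.70874e-10.
k ≥ ln(9.70874e-10)/ln(0.684) = -20.7528/-0.37980 = 54.641.
Smallest integer k = 55.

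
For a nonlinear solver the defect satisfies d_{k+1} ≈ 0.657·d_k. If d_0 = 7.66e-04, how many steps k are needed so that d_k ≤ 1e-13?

After k steps, d_k ≈ 7.66e-04·0.657^k.
Need 0.657^k ≤ 1e-13/7.66e-04 = 1.30548e-10.
k ≥ ln(1.30548e-10)/ln(0.657) = -22.7593/-0.42007 = 54.180.
Smallest integer k = 55.

55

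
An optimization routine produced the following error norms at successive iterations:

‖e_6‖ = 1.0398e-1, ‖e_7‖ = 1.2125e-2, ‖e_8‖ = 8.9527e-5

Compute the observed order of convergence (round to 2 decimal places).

p ≈ ln(‖e_8‖/‖e_7‖) / ln(‖e_7‖/‖e_6‖)
  = ln(8.9527e-5/1.2125e-2) / ln(1.2125e-2/1.0398e-1)
  = ln(0.00738367) / ln(0.116609)
  = -4.90848 / -2.14893 ≈ 2.28415

2.28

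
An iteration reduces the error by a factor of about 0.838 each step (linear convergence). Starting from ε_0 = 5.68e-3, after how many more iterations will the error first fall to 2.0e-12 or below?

124

After k steps, ε_k ≈ 5.68e-3·0.838^k.
Need 0.838^k ≤ 2.0e-12/5.68e-3 = 3.52113e-10.
k ≥ ln(3.52113e-10)/ln(0.838) = -21.7671/-0.17674 = 123.159.
Smallest integer k = 124.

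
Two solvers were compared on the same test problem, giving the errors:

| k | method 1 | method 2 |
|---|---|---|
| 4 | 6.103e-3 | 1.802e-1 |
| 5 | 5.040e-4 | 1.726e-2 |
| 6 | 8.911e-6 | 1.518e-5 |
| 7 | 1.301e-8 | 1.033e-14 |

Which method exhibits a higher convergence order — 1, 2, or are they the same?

Method 1: p ≈ ln(1.301e-8/8.911e-6)/ln(8.911e-6/5.040e-4) ≈ 1.62.
Method 2: p ≈ ln(1.033e-14/1.518e-5)/ln(1.518e-5/1.726e-2) ≈ 3.00.
Method 2 has the higher order (≈3.0 vs ≈1.6).

2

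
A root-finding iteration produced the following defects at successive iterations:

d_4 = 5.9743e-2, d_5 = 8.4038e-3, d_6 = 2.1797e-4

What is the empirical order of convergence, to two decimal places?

p ≈ ln(d_6/d_5) / ln(d_5/d_4)
  = ln(2.1797e-4/8.4038e-3) / ln(8.4038e-3/5.9743e-2)
  = ln(0.0259371) / ln(0.140666)
  = -3.65208 / -1.96137 ≈ 1.86200

1.86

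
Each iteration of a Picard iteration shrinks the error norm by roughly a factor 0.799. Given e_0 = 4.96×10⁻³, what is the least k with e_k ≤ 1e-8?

59

After k steps, e_k ≈ 4.96×10⁻³·0.799^k.
Need 0.799^k ≤ 1e-8/4.96×10⁻³ = 2.01613e-06.
k ≥ ln(2.01613e-06)/ln(0.799) = -13.1143/-0.22439 = 58.444.
Smallest integer k = 59.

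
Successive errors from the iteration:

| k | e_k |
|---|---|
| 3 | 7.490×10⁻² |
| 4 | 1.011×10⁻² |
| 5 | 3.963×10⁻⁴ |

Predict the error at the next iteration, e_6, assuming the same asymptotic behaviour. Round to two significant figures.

2.1e-6

First estimate the order: p ≈ ln(e_5/e_4) / ln(e_4/e_3) = ln(3.963×10⁻⁴/1.011×10⁻²)/ln(1.011×10⁻²/7.490×10⁻²) = ln(0.0391988)/ln(0.13498) ≈ 1.6174.
Then e_6 ≈ e_5·(e_5/e_4)^p = 3.963×10⁻⁴·(0.0391988)^1.6174 = 3.963×10⁻⁴·0.0053059 ≈ 2.103e-06.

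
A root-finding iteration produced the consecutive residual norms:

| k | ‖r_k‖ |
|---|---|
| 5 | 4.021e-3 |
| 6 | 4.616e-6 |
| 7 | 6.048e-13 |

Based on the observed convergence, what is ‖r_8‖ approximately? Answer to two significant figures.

First estimate the order: p ≈ ln(‖r_7‖/‖r_6‖) / ln(‖r_6‖/‖r_5‖) = ln(6.048e-13/4.616e-6)/ln(4.616e-6/4.021e-3) = ln(1.31023e-07)/ln(0.00114797) ≈ 2.3410.
Then ‖r_8‖ ≈ ‖r_7‖·(‖r_7‖/‖r_6‖)^p = 6.048e-13·(1.31023e-07)^2.3410 = 6.048e-13·7.72166e-17 ≈ 4.67e-29.

4.7e-29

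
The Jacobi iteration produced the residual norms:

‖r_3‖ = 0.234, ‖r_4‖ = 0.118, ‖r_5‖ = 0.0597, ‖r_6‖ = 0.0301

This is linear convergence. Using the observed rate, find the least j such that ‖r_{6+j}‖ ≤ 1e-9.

26

Rate ρ ≈ ‖r_6‖/‖r_5‖ = 0.0301/0.0597 = 0.5042.
After j more steps, ‖r_{6+j}‖ ≈ 0.0301·ρ^j; need ρ^j ≤ 1e-9/0.0301 = 3.32226e-08.
j ≥ ln(3.32226e-08)/ln(0.5042) = -17.2200/-0.68478 = 25.147.
So 26 more iterations are needed.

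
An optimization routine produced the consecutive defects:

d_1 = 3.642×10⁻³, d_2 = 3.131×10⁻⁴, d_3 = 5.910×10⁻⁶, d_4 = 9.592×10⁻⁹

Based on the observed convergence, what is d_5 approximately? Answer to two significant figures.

First estimate the order: p ≈ ln(d_4/d_3) / ln(d_3/d_2) = ln(9.592×10⁻⁹/5.910×10⁻⁶)/ln(5.910×10⁻⁶/3.131×10⁻⁴) = ln(0.00162301)/ln(0.0188758) ≈ 1.6181.
Then d_5 ≈ d_4·(d_4/d_3)^p = 9.592×10⁻⁹·(0.00162301)^1.6181 = 9.592×10⁻⁹·3.06211e-05 ≈ 2.937e-13.

2.9e-13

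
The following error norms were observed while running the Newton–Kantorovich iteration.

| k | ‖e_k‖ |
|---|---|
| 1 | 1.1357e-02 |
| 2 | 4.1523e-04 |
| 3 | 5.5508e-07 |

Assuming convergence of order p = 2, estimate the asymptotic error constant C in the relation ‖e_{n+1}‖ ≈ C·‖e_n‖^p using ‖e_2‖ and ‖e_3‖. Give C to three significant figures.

C ≈ ‖e_3‖ / ‖e_2‖^2
  = 5.5508e-07 / (4.1523e-04)^2
  = 5.5508e-07 / 1.72416e-07 ≈ 3.2194

3.22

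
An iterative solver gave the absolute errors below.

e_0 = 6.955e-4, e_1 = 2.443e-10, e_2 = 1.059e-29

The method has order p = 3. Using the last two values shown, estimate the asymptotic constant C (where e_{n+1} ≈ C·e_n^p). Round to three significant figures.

0.726

C ≈ e_2 / e_1^3
  = 1.059e-29 / (2.443e-10)^3
  = 1.059e-29 / 1.45804e-29 ≈ 0.72632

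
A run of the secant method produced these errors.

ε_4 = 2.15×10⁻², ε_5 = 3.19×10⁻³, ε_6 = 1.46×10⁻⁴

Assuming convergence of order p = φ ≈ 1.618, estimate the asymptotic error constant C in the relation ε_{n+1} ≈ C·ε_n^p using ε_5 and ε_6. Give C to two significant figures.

C ≈ ε_6 / ε_5^1.618
  = 1.46×10⁻⁴ / (3.19×10⁻³)^1.618
  = 1.46×10⁻⁴ / 9.14394e-05 ≈ 1.5967

1.6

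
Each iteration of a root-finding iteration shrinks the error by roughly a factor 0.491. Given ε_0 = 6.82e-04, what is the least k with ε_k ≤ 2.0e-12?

After k steps, ε_k ≈ 6.82e-04·0.491^k.
Need 0.491^k ≤ 2.0e-12/6.82e-04 = 2.93255e-09.
k ≥ ln(2.93255e-09)/ln(0.491) = -19.6474/-0.71131 = 27.621.
Smallest integer k = 28.

28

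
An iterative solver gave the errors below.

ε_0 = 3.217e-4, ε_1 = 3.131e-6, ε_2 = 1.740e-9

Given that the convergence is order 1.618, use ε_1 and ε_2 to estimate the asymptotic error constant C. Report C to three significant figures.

1.40

C ≈ ε_2 / ε_1^1.618
  = 1.740e-9 / (3.131e-6)^1.618
  = 1.740e-9 / 1.2417e-09 ≈ 1.4013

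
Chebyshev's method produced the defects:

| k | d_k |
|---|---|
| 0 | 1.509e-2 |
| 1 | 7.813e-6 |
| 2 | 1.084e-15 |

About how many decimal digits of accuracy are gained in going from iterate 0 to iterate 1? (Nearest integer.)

Digits gained ≈ log₁₀(d_0/d_1) = log₁₀(1.509e-2/7.813e-6) = log₁₀(1931.4) ≈ 3.286.

3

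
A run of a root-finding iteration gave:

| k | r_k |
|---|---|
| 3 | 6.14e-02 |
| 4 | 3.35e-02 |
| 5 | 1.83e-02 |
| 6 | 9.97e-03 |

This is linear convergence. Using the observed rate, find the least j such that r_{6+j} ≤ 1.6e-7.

19

Rate ρ ≈ r_6/r_5 = 9.97e-03/1.83e-02 = 0.5448.
After j more steps, r_{6+j} ≈ 9.97e-03·ρ^j; need ρ^j ≤ 1.6e-7/9.97e-03 = 1.60481e-05.
j ≥ ln(1.60481e-05)/ln(0.5448) = -11.0399/-0.60734 = 18.177.
So 19 more iterations are needed.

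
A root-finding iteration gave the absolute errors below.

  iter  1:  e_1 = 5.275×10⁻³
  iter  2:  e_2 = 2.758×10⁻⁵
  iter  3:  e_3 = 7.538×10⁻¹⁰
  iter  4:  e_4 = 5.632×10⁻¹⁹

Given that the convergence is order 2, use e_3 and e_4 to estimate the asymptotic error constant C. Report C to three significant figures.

C ≈ e_4 / e_3^2
  = 5.632×10⁻¹⁹ / (7.538×10⁻¹⁰)^2
  = 5.632×10⁻¹⁹ / 5.68214e-19 ≈ 0.99118

0.991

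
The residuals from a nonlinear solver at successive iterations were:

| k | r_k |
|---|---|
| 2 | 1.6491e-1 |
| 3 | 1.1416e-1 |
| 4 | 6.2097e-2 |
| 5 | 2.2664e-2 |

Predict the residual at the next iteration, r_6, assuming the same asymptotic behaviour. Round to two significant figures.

First estimate the order: p ≈ ln(r_5/r_4) / ln(r_4/r_3) = ln(2.2664e-2/6.2097e-2)/ln(6.2097e-2/1.1416e-1) = ln(0.364977)/ln(0.543947) ≈ 1.6553.
Then r_6 ≈ r_5·(r_5/r_4)^p = 2.2664e-2·(0.364977)^1.6553 = 2.2664e-2·0.188546 ≈ 0.004273.

4.3e-3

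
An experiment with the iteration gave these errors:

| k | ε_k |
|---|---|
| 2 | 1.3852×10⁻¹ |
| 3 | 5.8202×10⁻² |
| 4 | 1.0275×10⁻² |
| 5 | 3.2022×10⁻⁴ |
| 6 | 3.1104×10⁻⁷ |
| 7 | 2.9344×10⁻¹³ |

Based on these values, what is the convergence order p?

2

Consecutive ratios: ε_7/ε_6 = 2.9344×10⁻¹³/3.1104×10⁻⁷ = 9.43416e-07, ε_6/ε_5 = 3.1104×10⁻⁷/3.2022×10⁻⁴ = 0.000971332.
p ≈ ln(9.43416e-07)/ln(0.000971332) = -13.8738/-6.9368 ≈ 2.00.
So the convergence is quadratic (order 2).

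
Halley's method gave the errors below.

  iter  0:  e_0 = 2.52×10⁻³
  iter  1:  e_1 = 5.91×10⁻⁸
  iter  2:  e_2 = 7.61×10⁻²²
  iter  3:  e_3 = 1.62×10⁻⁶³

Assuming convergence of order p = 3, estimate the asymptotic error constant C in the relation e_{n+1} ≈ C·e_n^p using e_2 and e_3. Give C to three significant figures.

C ≈ e_3 / e_2^3
  = 1.62×10⁻⁶³ / (7.61×10⁻²²)^3
  = 1.62×10⁻⁶³ / 4.40711e-64 ≈ 3.6759

3.68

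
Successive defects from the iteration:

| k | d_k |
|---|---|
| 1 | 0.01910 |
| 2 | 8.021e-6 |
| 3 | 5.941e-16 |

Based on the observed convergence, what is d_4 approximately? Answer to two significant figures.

First estimate the order: p ≈ ln(d_3/d_2) / ln(d_2/d_1) = ln(5.941e-16/8.021e-6)/ln(8.021e-6/0.01910) = ln(7.40681e-11)/ln(0.000419948) ≈ 3.0000.
Then d_4 ≈ d_3·(d_3/d_2)^p = 5.941e-16·(7.40681e-11)^3.0000 = 5.941e-16·4.06344e-31 ≈ 2.414e-46.

2.4e-46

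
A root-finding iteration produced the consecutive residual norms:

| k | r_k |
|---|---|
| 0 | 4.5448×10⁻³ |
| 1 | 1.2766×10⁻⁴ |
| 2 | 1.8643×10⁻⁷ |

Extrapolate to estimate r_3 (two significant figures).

First estimate the order: p ≈ ln(r_2/r_1) / ln(r_1/r_0) = ln(1.8643×10⁻⁷/1.2766×10⁻⁴)/ln(1.2766×10⁻⁴/4.5448×10⁻³) = ln(0.00146036)/ln(0.0280892) ≈ 1.8277.
Then r_3 ≈ r_2·(r_2/r_1)^p = 1.8643×10⁻⁷·(0.00146036)^1.8277 = 1.8643×10⁻⁷·6.56876e-06 ≈ 1.225e-12.

1.2e-12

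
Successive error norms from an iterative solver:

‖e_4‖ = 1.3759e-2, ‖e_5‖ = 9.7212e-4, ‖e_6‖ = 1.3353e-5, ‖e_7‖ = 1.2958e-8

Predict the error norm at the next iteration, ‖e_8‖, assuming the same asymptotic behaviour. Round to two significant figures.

1.7e-13

First estimate the order: p ≈ ln(‖e_7‖/‖e_6‖) / ln(‖e_6‖/‖e_5‖) = ln(1.2958e-8/1.3353e-5)/ln(1.3353e-5/9.7212e-4) = ln(0.000970419)/ln(0.013736) ≈ 1.6181.
Then ‖e_8‖ ≈ ‖e_7‖·(‖e_7‖/‖e_6‖)^p = 1.2958e-8·(0.000970419)^1.6181 = 1.2958e-8·1.33229e-05 ≈ 1.726e-13.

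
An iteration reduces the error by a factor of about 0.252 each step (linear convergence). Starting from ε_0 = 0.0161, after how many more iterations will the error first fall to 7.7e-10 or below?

After k steps, ε_k ≈ 0.0161·0.252^k.
Need 0.252^k ≤ 7.7e-10/0.0161 = 4.78261e-08.
k ≥ ln(4.78261e-08)/ln(0.252) = -16.8557/-1.37833 = 12.229.
Smallest integer k = 13.

13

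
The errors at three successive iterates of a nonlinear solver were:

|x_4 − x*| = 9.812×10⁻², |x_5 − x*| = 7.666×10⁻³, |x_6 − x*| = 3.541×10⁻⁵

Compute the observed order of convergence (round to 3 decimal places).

2.109

p ≈ ln(|x_6 − x*|/|x_5 − x*|) / ln(|x_5 − x*|/|x_4 − x*|)
  = ln(3.541×10⁻⁵/7.666×10⁻³) / ln(7.666×10⁻³/9.812×10⁻²)
  = ln(0.0046191) / ln(0.0781288)
  = -5.377555 / -2.549397 ≈ 2.109344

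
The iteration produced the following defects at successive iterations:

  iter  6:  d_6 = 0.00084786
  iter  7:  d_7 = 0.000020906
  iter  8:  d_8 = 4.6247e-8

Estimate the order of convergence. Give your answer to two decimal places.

1.65

p ≈ ln(d_8/d_7) / ln(d_7/d_6)
  = ln(4.6247e-8/0.000020906) / ln(0.000020906/0.00084786)
  = ln(0.00221214) / ln(0.0246574)
  = -6.11379 / -3.70268 ≈ 1.65118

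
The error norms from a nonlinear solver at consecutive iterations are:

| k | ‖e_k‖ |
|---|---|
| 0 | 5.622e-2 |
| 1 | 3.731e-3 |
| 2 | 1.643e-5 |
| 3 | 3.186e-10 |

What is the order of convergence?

2

Consecutive ratios: ‖e_3‖/‖e_2‖ = 3.186e-10/1.643e-5 = 1.93914e-05, ‖e_2‖/‖e_1‖ = 1.643e-5/3.731e-3 = 0.00440365.
p ≈ ln(1.93914e-05)/ln(0.00440365) = -10.8507/-5.4253 ≈ 2.00.
So the convergence is quadratic (order 2).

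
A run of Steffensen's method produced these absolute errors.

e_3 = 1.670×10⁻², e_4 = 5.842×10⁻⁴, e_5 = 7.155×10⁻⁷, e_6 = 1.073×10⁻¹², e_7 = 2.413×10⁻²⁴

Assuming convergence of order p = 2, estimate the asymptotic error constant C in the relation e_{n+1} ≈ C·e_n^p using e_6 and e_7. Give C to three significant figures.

C ≈ e_7 / e_6^2
  = 2.413×10⁻²⁴ / (1.073×10⁻¹²)^2
  = 2.413×10⁻²⁴ / 1.15133e-24 ≈ 2.0958

2.10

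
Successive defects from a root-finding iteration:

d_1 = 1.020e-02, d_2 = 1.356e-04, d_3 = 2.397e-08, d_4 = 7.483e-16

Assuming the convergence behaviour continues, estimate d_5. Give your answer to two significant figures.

7.3e-31

First estimate the order: p ≈ ln(d_4/d_3) / ln(d_3/d_2) = ln(7.483e-16/2.397e-08)/ln(2.397e-08/1.356e-04) = ln(3.12182e-08)/ln(0.00017677) ≈ 2.0001.
Then d_5 ≈ d_4·(d_4/d_3)^p = 7.483e-16·(3.12182e-08)^2.0001 = 7.483e-16·9.72893e-16 ≈ 7.28e-31.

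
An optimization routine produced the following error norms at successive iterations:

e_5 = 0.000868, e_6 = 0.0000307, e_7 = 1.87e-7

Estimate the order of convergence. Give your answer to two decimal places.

1.53

p ≈ ln(e_7/e_6) / ln(e_6/e_5)
  = ln(1.87e-7/0.0000307) / ln(0.0000307/0.000868)
  = ln(0.00609121) / ln(0.0353687)
  = -5.10091 / -3.34193 ≈ 1.52634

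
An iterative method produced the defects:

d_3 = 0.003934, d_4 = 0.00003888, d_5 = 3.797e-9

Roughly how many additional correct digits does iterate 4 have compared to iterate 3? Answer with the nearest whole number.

2

Digits gained ≈ log₁₀(d_3/d_4) = log₁₀(0.003934/0.00003888) = log₁₀(101.183) ≈ 2.005.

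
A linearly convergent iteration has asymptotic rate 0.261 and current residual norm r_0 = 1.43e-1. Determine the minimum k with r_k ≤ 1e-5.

After k steps, r_k ≈ 1.43e-1·0.261^k.
Need 0.261^k ≤ 1e-5/1.43e-1 = 6.99301e-05.
k ≥ ln(6.99301e-05)/ln(0.261) = -9.5680/-1.34323 = 7.123.
Smallest integer k = 8.

8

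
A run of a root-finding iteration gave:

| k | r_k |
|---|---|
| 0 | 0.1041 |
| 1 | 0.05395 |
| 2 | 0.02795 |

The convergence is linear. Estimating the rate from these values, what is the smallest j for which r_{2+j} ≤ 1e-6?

16

Rate ρ ≈ r_2/r_1 = 0.02795/0.05395 = 0.5181.
After j more steps, r_{2+j} ≈ 0.02795·ρ^j; need ρ^j ≤ 1e-6/0.02795 = 3.57782e-05.
j ≥ ln(3.57782e-05)/ln(0.5181) = -10.2382/-0.65759 = 15.569.
So 16 more iterations are needed.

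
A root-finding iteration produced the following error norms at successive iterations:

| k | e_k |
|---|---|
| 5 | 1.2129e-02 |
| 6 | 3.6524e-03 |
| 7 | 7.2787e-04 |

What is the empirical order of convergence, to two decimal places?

1.34

p ≈ ln(e_7/e_6) / ln(e_6/e_5)
  = ln(7.2787e-04/3.6524e-03) / ln(3.6524e-03/1.2129e-02)
  = ln(0.199285) / ln(0.30113)
  = -1.61302 / -1.20021 ≈ 1.34395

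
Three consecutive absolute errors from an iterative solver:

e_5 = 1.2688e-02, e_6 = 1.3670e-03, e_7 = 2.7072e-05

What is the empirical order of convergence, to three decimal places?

p ≈ ln(e_7/e_6) / ln(e_6/e_5)
  = ln(2.7072e-05/1.3670e-03) / ln(1.3670e-03/1.2688e-02)
  = ln(0.019804) / ln(0.10774)
  = -3.921871 / -2.228034 ≈ 1.760238

1.760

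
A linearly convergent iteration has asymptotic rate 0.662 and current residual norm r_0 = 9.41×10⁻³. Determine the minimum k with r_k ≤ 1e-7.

28

After k steps, r_k ≈ 9.41×10⁻³·0.662^k.
Need 0.662^k ≤ 1e-7/9.41×10⁻³ = 1.0627e-05.
k ≥ ln(1.0627e-05)/ln(0.662) = -11.4521/-0.41249 = 27.763.
Smallest integer k = 28.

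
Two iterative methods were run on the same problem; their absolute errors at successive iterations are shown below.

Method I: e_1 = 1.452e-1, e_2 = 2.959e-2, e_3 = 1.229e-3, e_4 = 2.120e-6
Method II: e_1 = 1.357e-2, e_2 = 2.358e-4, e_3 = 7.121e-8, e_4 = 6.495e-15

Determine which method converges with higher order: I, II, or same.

Method I: p ≈ ln(2.120e-6/1.229e-3)/ln(1.229e-3/2.959e-2) ≈ 2.00.
Method II: p ≈ ln(6.495e-15/7.121e-8)/ln(7.121e-8/2.358e-4) ≈ 2.00.
Both orders ≈ 2.0 — effectively the same.

same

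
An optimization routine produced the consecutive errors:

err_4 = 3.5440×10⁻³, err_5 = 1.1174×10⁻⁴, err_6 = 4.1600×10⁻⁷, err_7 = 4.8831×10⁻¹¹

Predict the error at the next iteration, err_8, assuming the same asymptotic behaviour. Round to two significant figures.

First estimate the order: p ≈ ln(err_7/err_6) / ln(err_6/err_5) = ln(4.8831×10⁻¹¹/4.1600×10⁻⁷)/ln(4.1600×10⁻⁷/1.1174×10⁻⁴) = ln(0.000117382)/ln(0.00372293) ≈ 1.6180.
Then err_8 ≈ err_7·(err_7/err_6)^p = 4.8831×10⁻¹¹·(0.000117382)^1.6180 = 4.8831×10⁻¹¹·4.37135e-07 ≈ 2.135e-17.

2.1e-17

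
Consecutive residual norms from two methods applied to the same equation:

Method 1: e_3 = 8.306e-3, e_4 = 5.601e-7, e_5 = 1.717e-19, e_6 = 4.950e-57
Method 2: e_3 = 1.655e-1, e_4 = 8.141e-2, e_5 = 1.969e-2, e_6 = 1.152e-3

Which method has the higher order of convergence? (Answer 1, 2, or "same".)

1

Method 1: p ≈ ln(4.950e-57/1.717e-19)/ln(1.717e-19/5.601e-7) ≈ 3.00.
Method 2: p ≈ ln(1.152e-3/1.969e-2)/ln(1.969e-2/8.141e-2) ≈ 2.00.
Method 1 has the higher order (≈3.0 vs ≈2.0).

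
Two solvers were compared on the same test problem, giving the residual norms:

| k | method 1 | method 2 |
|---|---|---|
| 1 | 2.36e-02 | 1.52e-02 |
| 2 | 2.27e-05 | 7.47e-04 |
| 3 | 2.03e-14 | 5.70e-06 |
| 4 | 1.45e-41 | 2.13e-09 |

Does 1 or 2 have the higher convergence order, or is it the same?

1

Method 1: p ≈ ln(1.45e-41/2.03e-14)/ln(2.03e-14/2.27e-05) ≈ 3.00.
Method 2: p ≈ ln(2.13e-09/5.70e-06)/ln(5.70e-06/7.47e-04) ≈ 1.62.
Method 1 has the higher order (≈3.0 vs ≈1.6).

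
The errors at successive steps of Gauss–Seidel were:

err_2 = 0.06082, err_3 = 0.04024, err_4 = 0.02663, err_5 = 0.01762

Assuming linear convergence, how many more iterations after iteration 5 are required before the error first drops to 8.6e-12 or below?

Rate ρ ≈ err_5/err_4 = 0.01762/0.02663 = 0.6617.
After j more steps, err_{5+j} ≈ 0.01762·ρ^j; need ρ^j ≤ 8.6e-12/0.01762 = 4.88082e-10.
j ≥ ln(4.88082e-10)/ln(0.6617) = -21.4405/-0.41294 = 51.922.
So 52 more iterations are needed.

52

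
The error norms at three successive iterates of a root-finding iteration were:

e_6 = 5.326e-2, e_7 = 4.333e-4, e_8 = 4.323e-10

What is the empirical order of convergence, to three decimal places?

p ≈ ln(e_8/e_7) / ln(e_7/e_6)
  = ln(4.323e-10/4.333e-4) / ln(4.333e-4/5.326e-2)
  = ln(9.97692e-07) / ln(0.00813556)
  = -13.817821 / -4.811511 ≈ 2.871826

2.872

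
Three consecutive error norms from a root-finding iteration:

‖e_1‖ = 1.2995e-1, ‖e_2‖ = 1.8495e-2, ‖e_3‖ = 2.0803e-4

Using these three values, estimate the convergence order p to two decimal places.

p ≈ ln(‖e_3‖/‖e_2‖) / ln(‖e_2‖/‖e_1‖)
  = ln(2.0803e-4/1.8495e-2) / ln(1.8495e-2/1.2995e-1)
  = ln(0.0112479) / ln(0.142324)
  = -4.48757 / -1.94965 ≈ 2.30173

2.30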